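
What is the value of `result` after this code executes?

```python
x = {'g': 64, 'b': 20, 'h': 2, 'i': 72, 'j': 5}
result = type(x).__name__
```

x is dict; result = 'dict'

'dict'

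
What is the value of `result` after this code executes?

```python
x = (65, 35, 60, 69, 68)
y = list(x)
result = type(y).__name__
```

x is tuple; y is list; result = 'list'

'list'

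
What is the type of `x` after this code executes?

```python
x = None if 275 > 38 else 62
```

275 > 38 is True, so the if branch is taken

NoneType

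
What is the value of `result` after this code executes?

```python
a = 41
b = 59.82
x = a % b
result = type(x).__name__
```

a is int; b is float; x is float; result = 'float'

'float'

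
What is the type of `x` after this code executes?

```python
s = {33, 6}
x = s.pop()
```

Popping from set[int] returns int

int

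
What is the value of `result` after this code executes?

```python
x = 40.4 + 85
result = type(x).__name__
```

x is float; result = 'float'

'float'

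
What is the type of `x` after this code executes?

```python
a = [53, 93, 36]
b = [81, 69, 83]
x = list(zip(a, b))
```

list(zip()) returns a list of tuples

list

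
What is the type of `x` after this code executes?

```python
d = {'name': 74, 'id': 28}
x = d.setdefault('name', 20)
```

dict.setdefault() returns the (existing or default) value

int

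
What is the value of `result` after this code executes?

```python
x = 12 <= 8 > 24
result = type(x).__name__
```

x is bool; result = 'bool'

'bool'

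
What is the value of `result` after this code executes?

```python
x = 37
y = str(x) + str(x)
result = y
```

x = 37; y = '3737'; result = '3737'

'3737'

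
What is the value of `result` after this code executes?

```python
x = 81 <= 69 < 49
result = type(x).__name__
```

x is bool; result = 'bool'

'bool'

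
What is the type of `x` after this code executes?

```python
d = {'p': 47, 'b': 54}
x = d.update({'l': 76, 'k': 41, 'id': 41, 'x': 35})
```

dict.update() returns None

NoneType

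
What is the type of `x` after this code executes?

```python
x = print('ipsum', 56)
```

print() returns None

NoneType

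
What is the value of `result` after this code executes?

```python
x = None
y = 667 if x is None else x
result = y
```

x = None; y = 667; result = 667

667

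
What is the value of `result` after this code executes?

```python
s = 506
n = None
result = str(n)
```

s = 506; n = None; result = 'None'

'None'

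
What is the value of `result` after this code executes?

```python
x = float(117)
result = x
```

x = 117.0; result = 117.0

117.0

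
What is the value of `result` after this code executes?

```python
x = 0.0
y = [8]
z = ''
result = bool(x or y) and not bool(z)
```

x = 0.0; y = [8]; z = ''; result = True

True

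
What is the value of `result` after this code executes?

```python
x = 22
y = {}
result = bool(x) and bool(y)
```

x = 22; y = {}; result = False

False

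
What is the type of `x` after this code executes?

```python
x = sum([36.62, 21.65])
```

sum() of floats returns float

float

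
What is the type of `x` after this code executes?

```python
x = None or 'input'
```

'or' with None returns the other truthy value (str)

str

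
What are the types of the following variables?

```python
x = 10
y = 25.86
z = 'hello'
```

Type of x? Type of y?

x is assigned a bare integer (no decimal point), so it is an int; y is assigned a number with a decimal point, so it is a float

int, float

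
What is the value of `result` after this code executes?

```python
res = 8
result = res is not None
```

res = 8; result = True

True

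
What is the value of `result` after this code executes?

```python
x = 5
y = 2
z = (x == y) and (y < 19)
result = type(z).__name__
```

x is int; y is int; z is bool; result = 'bool'

'bool'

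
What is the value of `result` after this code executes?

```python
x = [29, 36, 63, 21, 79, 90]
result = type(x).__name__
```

x is list; result = 'list'

'list'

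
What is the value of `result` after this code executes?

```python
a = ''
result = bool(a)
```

a = ''; result = False

False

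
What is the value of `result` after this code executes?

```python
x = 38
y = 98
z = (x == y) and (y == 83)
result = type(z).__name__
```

x is int; y is int; z is bool; result = 'bool'

'bool'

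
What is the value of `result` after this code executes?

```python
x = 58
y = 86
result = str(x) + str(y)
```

x = 58; y = 86; result = '5886'

'5886'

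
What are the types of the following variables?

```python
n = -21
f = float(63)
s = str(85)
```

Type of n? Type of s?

n is assigned a bare integer (no decimal point), so it is an int; s is assigned the result of calling str(), which returns a str

int, str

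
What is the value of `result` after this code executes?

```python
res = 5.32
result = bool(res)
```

res = 5.32; result = True

True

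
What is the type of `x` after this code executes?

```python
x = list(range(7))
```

list(range()) returns list

list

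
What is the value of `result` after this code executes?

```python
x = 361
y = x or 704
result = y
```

x = 361; y = 361; result = 361

361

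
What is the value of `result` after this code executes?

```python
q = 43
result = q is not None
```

q = 43; result = True

True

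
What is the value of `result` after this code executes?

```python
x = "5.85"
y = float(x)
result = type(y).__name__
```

x is str; y is float; result = 'float'

'float'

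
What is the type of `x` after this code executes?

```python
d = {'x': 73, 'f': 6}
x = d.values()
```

.values() returns dict_values view

dict_values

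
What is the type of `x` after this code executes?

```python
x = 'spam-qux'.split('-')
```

str.split() returns list

list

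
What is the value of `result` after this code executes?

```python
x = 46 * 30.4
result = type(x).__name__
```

x is float; result = 'float'

'float'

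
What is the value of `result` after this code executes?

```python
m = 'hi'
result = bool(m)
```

m = 'hi'; result = True

True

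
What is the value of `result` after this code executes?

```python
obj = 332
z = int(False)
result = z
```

obj = 332; z = 0; result = 0

0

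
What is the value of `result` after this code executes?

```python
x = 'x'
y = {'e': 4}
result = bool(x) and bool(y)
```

x = 'x'; y = {'e': 4}; result = True

True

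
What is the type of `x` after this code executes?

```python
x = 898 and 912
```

'and' with truthy values returns last operand (int)

int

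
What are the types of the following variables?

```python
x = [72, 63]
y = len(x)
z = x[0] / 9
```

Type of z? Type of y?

int / int = float; len() returns int

float, int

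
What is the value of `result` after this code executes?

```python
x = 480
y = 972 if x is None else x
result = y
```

x = 480; y = 480; result = 480

480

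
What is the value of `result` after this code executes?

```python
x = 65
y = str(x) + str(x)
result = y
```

x = 65; y = '6565'; result = '6565'

'6565'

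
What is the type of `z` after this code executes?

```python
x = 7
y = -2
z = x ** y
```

int ** negative = float

float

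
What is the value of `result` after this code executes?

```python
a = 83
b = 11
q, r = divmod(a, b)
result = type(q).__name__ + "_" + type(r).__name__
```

a is int; b is int; q is int; r is int; result = 'int_int'

'int_int'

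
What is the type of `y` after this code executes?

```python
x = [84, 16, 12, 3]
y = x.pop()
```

list.pop() returns the popped element

int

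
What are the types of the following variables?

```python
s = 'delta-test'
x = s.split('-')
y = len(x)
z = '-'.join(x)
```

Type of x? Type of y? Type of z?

str.split() returns list; len() returns int; str.join() returns str

list, int, str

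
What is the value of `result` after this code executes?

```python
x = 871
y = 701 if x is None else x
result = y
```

x = 871; y = 871; result = 871

871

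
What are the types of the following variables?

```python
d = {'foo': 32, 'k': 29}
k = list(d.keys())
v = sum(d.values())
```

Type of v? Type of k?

sum of ints is int; list() converts to list

int, list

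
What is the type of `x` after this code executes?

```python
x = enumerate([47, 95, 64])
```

enumerate() returns an enumerate object

enumerate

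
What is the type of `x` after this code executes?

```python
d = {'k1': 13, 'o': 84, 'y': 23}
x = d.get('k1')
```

dict.get() returns value type when found

int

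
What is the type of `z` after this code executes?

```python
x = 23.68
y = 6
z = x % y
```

float % int = float

float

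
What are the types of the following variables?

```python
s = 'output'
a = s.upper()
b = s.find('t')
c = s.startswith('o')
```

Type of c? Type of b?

startswith() returns bool; find() returns int

bool, int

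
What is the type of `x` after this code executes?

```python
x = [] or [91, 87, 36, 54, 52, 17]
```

'or' returns first truthy value (list)

list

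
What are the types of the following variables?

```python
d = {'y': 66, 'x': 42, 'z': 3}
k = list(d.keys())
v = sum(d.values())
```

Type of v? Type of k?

sum of ints is int; list() converts to list

int, list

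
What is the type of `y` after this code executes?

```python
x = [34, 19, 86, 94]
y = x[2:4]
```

Slicing a list returns a list

list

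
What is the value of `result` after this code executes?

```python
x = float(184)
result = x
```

x = 184.0; result = 184.0

184.0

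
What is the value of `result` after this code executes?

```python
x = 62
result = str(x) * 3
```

x = 62; result = '626262'

'626262'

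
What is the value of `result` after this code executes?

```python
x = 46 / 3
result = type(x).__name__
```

x is float; result = 'float'

'float'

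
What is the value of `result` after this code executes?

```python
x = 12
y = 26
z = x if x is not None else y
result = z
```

x = 12; y = 26; z = 12; result = 12

12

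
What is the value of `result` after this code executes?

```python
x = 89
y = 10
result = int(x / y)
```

x = 89; y = 10; result = 8

8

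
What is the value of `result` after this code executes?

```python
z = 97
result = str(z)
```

z = 97; result = '97'

'97'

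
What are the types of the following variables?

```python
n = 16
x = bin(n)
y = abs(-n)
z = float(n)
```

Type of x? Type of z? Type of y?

bin() returns str; float() returns float; abs() of int returns int

str, float, int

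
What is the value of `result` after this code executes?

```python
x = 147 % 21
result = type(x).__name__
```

x is int; result = 'int'

'int'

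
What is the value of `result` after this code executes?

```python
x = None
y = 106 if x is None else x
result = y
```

x = None; y = 106; result = 106

106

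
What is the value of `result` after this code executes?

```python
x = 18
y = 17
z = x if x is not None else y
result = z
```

x = 18; y = 17; z = 18; result = 18

18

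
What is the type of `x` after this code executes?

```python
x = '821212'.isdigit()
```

str.isdigit() returns bool

bool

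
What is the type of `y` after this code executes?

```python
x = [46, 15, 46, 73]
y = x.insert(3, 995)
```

list.insert() returns None

NoneType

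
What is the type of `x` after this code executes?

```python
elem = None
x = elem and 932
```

'and' returns first falsy value (None)

NoneType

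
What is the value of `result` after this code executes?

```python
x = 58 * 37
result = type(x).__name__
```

x is int; result = 'int'

'int'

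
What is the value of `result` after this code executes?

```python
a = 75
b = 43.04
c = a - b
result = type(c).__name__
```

a is int; b is float; c is float; result = 'float'

'float'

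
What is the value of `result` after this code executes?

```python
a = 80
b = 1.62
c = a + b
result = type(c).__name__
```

a is int; b is float; c is float; result = 'float'

'float'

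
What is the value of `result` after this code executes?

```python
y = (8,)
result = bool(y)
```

y = (8,); result = True

True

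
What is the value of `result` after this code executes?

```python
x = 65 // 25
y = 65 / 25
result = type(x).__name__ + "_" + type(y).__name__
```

x is int; y is float; result = 'int_float'

'int_float'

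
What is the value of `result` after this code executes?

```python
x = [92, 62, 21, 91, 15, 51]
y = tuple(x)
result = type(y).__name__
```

x is list; y is tuple; result = 'tuple'

'tuple'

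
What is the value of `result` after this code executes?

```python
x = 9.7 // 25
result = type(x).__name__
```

x is float; result = 'float'

'float'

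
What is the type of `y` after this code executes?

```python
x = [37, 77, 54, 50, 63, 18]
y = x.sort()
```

list.sort() returns None (mutates in place)

NoneType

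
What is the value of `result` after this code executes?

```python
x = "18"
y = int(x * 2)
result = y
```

x = '18'; y = 1818; result = 1818

1818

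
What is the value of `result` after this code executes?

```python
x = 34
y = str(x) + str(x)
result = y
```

x = 34; y = '3434'; result = '3434'

'3434'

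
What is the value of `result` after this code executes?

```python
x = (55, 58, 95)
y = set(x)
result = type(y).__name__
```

x is tuple; y is set; result = 'set'

'set'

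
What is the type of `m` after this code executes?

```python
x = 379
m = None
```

None has type NoneType

NoneType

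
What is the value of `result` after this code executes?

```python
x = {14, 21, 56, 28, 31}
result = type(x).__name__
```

x is set; result = 'set'

'set'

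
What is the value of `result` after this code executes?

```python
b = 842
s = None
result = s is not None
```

b = 842; s = None; result = False

False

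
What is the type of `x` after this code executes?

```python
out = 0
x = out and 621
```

'and' returns first falsy value (0 is int)

int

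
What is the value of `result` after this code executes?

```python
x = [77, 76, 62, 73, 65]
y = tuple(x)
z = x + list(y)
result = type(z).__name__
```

x is list; y is tuple; z is list; result = 'list'

'list'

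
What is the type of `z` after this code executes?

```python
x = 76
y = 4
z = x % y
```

int % int = int

int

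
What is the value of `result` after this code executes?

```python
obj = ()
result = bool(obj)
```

obj = (); result = False

False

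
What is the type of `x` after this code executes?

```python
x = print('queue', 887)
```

print() returns None

NoneType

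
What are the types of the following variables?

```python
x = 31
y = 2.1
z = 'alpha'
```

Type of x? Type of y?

x is assigned a bare integer (no decimal point), so it is an int; y is assigned a number with a decimal point, so it is a float

int, float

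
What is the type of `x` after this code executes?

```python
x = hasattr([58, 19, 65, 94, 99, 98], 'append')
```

hasattr() returns bool

bool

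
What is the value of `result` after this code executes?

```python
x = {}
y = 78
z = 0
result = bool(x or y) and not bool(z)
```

x = {}; y = 78; z = 0; result = True

True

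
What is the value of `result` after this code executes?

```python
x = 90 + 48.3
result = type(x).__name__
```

x is float; result = 'float'

'float'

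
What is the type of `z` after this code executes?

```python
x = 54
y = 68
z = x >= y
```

Comparison returns bool

bool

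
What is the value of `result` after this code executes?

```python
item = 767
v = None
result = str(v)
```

item = 767; v = None; result = 'None'

'None'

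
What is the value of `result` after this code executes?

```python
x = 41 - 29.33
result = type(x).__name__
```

x is float; result = 'float'

'float'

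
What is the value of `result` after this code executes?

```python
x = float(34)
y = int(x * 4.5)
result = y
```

x = 34.0; y = 153; result = 153

153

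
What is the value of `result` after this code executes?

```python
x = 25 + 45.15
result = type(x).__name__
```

x is float; result = 'float'

'float'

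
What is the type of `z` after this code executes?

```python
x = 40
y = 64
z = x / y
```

int / int = float

float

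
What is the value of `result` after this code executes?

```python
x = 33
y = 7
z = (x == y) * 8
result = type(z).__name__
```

x is int; y is int; z is int; result = 'int'

'int'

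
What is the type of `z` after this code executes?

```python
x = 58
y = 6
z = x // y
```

int // int = int

int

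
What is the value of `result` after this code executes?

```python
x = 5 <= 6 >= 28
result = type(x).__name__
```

x is bool; result = 'bool'

'bool'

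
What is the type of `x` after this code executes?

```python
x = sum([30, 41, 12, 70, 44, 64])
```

sum() of ints returns int

int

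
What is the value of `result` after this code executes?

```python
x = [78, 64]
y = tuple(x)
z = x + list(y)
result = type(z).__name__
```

x is list; y is tuple; z is list; result = 'list'

'list'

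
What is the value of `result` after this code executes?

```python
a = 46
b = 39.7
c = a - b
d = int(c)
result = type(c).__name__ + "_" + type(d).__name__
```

a is int; b is float; c is float; d is int; result = 'float_int'

'float_int'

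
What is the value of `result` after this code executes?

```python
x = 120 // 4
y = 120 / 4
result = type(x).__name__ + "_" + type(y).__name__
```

x is int; y is float; result = 'int_float'

'int_float'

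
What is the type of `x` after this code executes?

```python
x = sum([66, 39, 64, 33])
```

sum() of ints returns int

int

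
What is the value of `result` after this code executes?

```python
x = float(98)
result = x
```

x = 98.0; result = 98.0

98.0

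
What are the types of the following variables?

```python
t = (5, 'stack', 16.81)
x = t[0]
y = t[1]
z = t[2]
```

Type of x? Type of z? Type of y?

tuple[0] is int; tuple[2] is float; tuple[1] is str

int, float, str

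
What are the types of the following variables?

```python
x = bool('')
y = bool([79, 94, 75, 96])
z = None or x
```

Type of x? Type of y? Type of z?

bool() returns bool; bool() returns bool; None or bool returns the bool

bool, bool, bool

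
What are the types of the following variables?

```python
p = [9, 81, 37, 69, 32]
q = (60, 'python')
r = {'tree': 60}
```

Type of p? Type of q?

p is assigned a list literal (square brackets); q is assigned a tuple (parenthesized, comma-separated values)

list, tuple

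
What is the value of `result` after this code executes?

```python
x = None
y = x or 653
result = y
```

x = None; y = 653; result = 653

653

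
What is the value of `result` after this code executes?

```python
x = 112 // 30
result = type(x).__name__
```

x is int; result = 'int'

'int'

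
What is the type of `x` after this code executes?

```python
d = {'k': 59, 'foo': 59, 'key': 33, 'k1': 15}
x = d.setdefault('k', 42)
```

dict.setdefault() returns the (existing or default) value

int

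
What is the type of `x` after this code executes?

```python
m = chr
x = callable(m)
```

callable() returns bool

bool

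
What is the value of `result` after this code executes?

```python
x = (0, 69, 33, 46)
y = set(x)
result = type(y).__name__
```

x is tuple; y is set; result = 'set'

'set'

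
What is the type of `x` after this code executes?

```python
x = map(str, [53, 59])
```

map() returns a map object

map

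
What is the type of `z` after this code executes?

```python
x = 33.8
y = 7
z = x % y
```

float % int = float

float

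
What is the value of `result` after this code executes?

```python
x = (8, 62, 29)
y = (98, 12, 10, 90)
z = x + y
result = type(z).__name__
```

x is tuple; y is tuple; z is tuple; result = 'tuple'

'tuple'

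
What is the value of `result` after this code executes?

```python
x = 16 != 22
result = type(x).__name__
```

x is bool; result = 'bool'

'bool'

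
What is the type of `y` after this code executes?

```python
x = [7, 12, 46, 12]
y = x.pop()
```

list.pop() returns the popped element

int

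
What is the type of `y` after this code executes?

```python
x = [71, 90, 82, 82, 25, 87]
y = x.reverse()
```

list.reverse() returns None

NoneType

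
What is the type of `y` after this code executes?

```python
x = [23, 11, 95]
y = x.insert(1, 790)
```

list.insert() returns None

NoneType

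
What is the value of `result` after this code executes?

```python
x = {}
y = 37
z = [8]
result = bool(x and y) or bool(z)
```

x = {}; y = 37; z = [8]; result = True

True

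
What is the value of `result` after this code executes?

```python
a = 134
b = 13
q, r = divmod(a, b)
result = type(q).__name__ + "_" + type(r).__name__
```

a is int; b is int; q is int; r is int; result = 'int_int'

'int_int'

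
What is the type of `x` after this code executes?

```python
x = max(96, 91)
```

max() of ints returns int

int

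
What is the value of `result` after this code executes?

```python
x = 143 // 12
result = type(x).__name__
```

x is int; result = 'int'

'int'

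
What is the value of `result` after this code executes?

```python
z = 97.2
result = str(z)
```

z = 97.2; result = '97.2'

'97.2'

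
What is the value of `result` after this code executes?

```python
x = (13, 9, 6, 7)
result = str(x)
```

x = (13, 9, 6, 7); result = '(13, 9, 6, 7)'

'(13, 9, 6, 7)'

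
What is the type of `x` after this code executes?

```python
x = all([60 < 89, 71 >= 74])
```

all() returns bool

bool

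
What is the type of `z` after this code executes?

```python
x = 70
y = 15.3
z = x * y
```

int * float = float

float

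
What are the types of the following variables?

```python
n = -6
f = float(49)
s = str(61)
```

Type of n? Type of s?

n is assigned a bare integer (no decimal point), so it is an int; s is assigned the result of calling str(), which returns a str

int, str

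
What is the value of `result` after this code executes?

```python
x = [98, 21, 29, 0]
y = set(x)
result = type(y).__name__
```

x is list; y is set; result = 'set'

'set'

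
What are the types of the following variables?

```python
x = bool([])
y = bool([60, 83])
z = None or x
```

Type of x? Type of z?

bool() returns bool; None or bool returns the bool

bool, bool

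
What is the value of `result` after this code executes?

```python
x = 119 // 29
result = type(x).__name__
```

x is int; result = 'int'

'int'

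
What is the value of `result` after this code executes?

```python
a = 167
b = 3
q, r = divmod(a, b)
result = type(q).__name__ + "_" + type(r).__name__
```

a is int; b is int; q is int; r is int; result = 'int_int'

'int_int'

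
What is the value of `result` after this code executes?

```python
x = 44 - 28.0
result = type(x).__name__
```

x is float; result = 'float'

'float'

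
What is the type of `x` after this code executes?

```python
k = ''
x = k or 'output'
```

'or' returns first truthy value (str)

str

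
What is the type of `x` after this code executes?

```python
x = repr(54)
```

repr() returns str

str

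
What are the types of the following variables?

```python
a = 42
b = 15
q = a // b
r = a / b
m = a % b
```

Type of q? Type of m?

// returns int; % of ints returns int

int, int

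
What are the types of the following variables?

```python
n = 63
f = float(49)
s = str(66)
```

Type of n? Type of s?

n is assigned a bare integer (no decimal point), so it is an int; s is assigned the result of calling str(), which returns a str

int, str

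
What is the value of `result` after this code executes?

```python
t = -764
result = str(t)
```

t = -764; result = '-764'

'-764'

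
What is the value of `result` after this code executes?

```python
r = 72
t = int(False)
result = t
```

r = 72; t = 0; result = 0

0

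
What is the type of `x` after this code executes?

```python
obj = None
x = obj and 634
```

'and' returns first falsy value (None)

NoneType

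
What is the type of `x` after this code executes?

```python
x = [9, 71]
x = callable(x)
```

callable() returns bool

bool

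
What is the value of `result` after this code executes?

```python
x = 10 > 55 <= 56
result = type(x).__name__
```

x is bool; result = 'bool'

'bool'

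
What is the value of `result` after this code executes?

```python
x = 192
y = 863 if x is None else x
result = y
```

x = 192; y = 192; result = 192

192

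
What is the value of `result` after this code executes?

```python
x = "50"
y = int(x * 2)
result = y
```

x = '50'; y = 5050; result = 5050

5050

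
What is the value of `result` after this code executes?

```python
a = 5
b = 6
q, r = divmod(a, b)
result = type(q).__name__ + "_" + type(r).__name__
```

a is int; b is int; q is int; r is int; result = 'int_int'

'int_int'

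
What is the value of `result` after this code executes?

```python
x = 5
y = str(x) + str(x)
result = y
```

x = 5; y = '55'; result = '55'

'55'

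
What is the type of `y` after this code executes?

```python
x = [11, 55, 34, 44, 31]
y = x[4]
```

Indexing list[int] returns int

int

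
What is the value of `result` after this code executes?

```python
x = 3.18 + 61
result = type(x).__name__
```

x is float; result = 'float'

'float'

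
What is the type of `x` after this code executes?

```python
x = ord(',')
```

ord() returns int (code point)

int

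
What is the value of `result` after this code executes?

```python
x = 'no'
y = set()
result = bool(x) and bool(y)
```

x = 'no'; y = set(); result = False

False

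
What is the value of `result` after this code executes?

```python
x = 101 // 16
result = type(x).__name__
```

x is int; result = 'int'

'int'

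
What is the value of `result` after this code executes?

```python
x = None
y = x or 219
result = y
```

x = None; y = 219; result = 219

219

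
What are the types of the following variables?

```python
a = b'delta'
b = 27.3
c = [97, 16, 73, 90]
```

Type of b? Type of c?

b is assigned a number with a decimal point, so it is a float; c is assigned a list literal (square brackets)

float, list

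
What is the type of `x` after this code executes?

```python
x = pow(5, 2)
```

pow(int, int) returns int

int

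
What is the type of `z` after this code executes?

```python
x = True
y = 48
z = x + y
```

bool + int = int (bool is subclass of int)

int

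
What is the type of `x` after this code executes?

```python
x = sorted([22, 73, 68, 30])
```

sorted() always returns list

list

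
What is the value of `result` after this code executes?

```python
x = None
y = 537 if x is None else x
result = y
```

x = None; y = 537; result = 537

537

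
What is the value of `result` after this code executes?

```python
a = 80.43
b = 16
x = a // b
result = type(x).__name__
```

a is float; b is int; x is float; result = 'float'

'float'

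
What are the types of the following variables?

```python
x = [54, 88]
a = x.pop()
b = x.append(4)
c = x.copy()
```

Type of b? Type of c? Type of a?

append() returns None; copy() returns list; pop() returns element

NoneType, list, int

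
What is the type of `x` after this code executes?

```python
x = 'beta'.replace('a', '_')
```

str.replace() returns str

str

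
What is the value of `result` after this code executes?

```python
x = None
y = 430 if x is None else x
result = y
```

x = None; y = 430; result = 430

430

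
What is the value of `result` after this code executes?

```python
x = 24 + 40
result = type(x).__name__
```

x is int; result = 'int'

'int'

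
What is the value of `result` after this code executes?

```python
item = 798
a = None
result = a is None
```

item = 798; a = None; result = True

True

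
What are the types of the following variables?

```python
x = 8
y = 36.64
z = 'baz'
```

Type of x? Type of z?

x is assigned a bare integer (no decimal point), so it is an int; z is assigned a quoted string literal, so it is a str

int, str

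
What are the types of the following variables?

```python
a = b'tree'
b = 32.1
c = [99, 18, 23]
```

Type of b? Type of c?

b is assigned a number with a decimal point, so it is a float; c is assigned a list literal (square brackets)

float, list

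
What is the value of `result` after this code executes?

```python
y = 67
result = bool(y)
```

y = 67; result = True

True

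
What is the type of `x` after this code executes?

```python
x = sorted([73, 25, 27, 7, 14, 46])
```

sorted() always returns list

list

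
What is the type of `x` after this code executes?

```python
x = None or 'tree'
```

'or' with None returns the other truthy value (str)

str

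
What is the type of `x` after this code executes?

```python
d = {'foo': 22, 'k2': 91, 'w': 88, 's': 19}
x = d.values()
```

.values() returns dict_values view

dict_values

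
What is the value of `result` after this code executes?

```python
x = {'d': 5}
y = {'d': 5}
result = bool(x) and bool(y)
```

x = {'d': 5}; y = {'d': 5}; result = True

True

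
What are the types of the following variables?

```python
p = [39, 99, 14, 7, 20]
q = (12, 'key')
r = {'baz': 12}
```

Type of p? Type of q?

p is assigned a list literal (square brackets); q is assigned a tuple (parenthesized, comma-separated values)

list, tuple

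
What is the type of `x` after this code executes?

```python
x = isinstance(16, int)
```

isinstance() returns bool

bool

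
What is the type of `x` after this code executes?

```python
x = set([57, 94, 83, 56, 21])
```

set() constructor returns set

set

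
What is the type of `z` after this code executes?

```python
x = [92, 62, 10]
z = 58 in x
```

'in' operator returns bool

bool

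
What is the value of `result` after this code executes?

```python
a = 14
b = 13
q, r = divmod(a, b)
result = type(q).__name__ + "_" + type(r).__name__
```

a is int; b is int; q is int; r is int; result = 'int_int'

'int_int'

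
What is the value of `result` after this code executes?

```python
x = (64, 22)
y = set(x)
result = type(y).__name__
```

x is tuple; y is set; result = 'set'

'set'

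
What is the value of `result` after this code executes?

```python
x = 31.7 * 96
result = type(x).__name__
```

x is float; result = 'float'

'float'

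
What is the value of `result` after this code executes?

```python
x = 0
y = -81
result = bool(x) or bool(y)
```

x = 0; y = -81; result = True

True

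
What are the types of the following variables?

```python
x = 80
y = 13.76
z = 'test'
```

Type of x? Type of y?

x is assigned a bare integer (no decimal point), so it is an int; y is assigned a number with a decimal point, so it is a float

int, float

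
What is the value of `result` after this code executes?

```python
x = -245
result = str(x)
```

x = -245; result = '-245'

'-245'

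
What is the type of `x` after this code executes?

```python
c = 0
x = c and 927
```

'and' returns first falsy value (0 is int)

int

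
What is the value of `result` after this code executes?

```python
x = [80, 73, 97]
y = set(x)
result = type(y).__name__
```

x is list; y is set; result = 'set'

'set'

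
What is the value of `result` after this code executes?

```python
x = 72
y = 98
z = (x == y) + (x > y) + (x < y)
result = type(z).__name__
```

x is int; y is int; z is int; result = 'int'

'int'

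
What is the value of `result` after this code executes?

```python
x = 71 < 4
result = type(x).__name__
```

x is bool; result = 'bool'

'bool'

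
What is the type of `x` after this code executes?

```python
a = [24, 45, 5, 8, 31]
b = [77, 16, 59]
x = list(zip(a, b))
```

list(zip()) returns a list of tuples

list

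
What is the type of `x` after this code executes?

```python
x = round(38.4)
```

round() with no decimal places returns int

int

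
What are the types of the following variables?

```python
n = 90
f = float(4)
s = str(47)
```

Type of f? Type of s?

f is assigned the result of calling float(), which returns a float; s is assigned the result of calling str(), which returns a str

float, str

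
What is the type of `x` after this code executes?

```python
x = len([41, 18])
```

len() always returns int

int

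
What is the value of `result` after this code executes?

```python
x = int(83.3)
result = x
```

x = 83; result = 83

83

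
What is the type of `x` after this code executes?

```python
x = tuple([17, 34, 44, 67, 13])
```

tuple() constructor returns tuple

tuple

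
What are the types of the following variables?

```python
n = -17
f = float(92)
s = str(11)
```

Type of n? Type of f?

n is assigned a bare integer (no decimal point), so it is an int; f is assigned the result of calling float(), which returns a float

int, float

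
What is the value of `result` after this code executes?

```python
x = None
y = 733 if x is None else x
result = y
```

x = None; y = 733; result = 733

733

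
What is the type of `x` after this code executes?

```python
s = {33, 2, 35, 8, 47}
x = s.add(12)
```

set.add() returns None (mutates in place)

NoneType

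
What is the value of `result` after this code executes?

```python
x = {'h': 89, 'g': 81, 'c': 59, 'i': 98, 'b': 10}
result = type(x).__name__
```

x is dict; result = 'dict'

'dict'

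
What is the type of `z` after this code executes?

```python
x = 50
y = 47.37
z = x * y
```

int * float = float

float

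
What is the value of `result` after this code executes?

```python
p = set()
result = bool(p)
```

p = set(); result = False

False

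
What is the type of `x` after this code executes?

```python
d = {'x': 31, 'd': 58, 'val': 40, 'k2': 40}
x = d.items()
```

dict.items() returns dict_items view

dict_items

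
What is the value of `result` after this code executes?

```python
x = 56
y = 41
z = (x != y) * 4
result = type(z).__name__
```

x is int; y is int; z is int; result = 'int'

'int'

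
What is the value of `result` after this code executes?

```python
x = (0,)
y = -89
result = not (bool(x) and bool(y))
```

x = (0,); y = -89; result = False

False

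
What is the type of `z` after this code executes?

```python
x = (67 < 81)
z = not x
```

'not' returns bool

bool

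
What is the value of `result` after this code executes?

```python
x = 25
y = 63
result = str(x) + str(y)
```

x = 25; y = 63; result = '2563'

'2563'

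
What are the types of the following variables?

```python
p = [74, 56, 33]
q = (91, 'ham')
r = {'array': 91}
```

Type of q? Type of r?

q is assigned a tuple (parenthesized, comma-separated values); r is assigned a dict literal ({key: value})

tuple, dict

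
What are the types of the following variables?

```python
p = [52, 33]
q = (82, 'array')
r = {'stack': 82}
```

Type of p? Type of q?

p is assigned a list literal (square brackets); q is assigned a tuple (parenthesized, comma-separated values)

list, tuple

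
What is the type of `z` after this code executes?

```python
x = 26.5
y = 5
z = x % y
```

float % int = float

float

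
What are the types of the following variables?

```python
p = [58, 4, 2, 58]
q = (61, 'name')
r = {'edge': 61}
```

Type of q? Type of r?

q is assigned a tuple (parenthesized, comma-separated values); r is assigned a dict literal ({key: value})

tuple, dict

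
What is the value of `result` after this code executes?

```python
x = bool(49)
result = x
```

x = True; result = True

True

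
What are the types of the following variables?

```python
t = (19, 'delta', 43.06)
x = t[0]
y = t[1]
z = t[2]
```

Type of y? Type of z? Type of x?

tuple[1] is str; tuple[2] is float; tuple[0] is int

str, float, int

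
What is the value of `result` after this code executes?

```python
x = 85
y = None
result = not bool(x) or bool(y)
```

x = 85; y = None; result = False

False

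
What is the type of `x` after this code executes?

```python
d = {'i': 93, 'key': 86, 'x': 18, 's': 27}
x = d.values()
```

.values() returns dict_values view

dict_values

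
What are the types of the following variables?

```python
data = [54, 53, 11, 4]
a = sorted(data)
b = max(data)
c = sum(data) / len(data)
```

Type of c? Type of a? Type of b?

int / int = float; sorted() returns list; max of ints returns int

float, list, int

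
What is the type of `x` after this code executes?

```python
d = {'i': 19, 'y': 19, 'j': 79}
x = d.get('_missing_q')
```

dict.get() returns None when key not found

NoneType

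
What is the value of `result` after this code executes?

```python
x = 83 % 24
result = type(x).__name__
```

x is int; result = 'int'

'int'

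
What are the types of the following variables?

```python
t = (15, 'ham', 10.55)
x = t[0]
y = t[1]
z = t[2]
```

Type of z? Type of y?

tuple[2] is float; tuple[1] is str

float, str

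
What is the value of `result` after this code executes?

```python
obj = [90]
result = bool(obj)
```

obj = [90]; result = True

True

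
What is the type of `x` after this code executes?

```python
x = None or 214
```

'or' with None returns the other truthy value

int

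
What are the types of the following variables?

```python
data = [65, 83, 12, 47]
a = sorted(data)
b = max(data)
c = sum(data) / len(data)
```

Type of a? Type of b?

sorted() returns list; max of ints returns int

list, int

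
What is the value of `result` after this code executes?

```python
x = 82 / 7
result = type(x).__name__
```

x is float; result = 'float'

'float'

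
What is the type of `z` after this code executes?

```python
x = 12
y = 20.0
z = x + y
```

int + float = float

float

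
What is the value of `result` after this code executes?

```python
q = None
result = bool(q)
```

q = None; result = False

False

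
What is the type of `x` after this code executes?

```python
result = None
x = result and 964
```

'and' returns first falsy value (None)

NoneType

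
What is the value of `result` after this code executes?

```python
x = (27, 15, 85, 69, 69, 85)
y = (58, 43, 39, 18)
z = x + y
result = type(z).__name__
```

x is tuple; y is tuple; z is tuple; result = 'tuple'

'tuple'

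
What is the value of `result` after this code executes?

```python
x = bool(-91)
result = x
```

x = True; result = True

True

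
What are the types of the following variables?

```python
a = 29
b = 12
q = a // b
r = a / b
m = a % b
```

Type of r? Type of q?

/ returns float; // returns int

float, int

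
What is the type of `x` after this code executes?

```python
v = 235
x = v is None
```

'is' comparison returns bool

bool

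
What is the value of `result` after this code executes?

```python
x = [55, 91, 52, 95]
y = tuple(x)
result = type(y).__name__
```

x is list; y is tuple; result = 'tuple'

'tuple'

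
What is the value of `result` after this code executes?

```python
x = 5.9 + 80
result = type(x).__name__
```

x is float; result = 'float'

'float'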